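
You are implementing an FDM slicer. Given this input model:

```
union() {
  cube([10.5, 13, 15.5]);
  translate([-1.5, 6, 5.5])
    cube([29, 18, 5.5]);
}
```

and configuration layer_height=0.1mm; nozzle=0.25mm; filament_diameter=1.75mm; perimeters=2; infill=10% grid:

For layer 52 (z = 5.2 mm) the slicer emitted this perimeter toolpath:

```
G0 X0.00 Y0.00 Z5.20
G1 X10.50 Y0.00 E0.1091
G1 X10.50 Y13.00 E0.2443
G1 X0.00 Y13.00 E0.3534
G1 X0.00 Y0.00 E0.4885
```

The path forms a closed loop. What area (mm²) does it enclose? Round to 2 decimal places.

Apply the shoelace formula to the sequence of (X, Y) vertices; enclosed area = 136.50 mm².

136.50 mm²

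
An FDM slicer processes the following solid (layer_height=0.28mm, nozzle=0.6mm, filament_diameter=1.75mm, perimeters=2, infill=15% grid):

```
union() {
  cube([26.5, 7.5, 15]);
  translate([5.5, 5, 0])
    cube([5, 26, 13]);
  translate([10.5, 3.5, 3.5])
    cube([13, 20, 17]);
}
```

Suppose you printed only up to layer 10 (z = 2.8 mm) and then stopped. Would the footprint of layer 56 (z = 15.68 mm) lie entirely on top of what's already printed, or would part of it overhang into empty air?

Compare the two slices. At z = 2.8: the 26.5×7.5 cube contributes its full rectangle (area 198.75 mm²); the 5×26 cube at (5.5, 5) contributes its full rectangle (area 130.00 mm²); the cube at (10.5, 3.5) is not intersected at this z (z outside [3.5, 20.5]); Merging all regions: the regions partially overlap — summed areas 328.75 mm² minus the doubly-counted overlap 12.50 mm² gives 316.25 mm² — area = 316.25 mm². At z = 15.68: the cube is not intersected at this z (z outside [0, 15]); the cube at (5.5, 5) does not reach this height (z outside [0, 13]); the 13×20 cube at (10.5, 3.5) contributes its full rectangle (area 260.00 mm²); Taking the union: only the 13×20 cube at (10.5, 3.5) is present, so the union is just that shape — area = 260.00 mm². Checking containment: at z = 15.68 the cross-section extends beyond the z = 2.8 cross-section by about 208.00 mm².

part overhangs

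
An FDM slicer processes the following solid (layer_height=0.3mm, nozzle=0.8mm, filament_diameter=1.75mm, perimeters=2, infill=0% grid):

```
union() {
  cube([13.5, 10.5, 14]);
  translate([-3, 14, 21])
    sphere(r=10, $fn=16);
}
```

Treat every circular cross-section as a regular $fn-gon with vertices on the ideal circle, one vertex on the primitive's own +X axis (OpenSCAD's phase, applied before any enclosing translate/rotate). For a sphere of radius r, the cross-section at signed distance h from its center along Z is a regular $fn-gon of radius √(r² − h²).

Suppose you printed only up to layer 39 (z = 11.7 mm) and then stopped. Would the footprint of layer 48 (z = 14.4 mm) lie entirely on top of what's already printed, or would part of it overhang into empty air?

part overhangs

Compare the two slices. At z = 11.7: the 13.5×10.5 cube contributes its full rectangle (area 141.75 mm²); the r=10 sphere at (-3, 14) slices to a regular 16-gon of circumradius 3.676 (√(r²−h²) with h=9.3 from center) (area = (16/2)·3.676²·sin(360°/16) = 41.36 mm²); Combining (union): the 2 present regions are separate (no shared area or edge), so areas and boundary lengths simply add and each stays a separate island — area = 183.11 mm². At z = 14.4: the cube is not intersected at this z (z outside [0, 14]); the r=10 sphere at (-3, 14) slices to a regular 16-gon of circumradius 7.513 (√(r²−h²) with h=6.6 from center) (area = (16/2)·7.513²·sin(360°/16) = 172.79 mm²); Taking the union: only the r=10 sphere at (-3, 14) is present, so the union is just that shape — area = 172.79 mm². Checking containment: at z = 14.4 the cross-section extends beyond the z = 11.7 cross-section by about 124.35 mm².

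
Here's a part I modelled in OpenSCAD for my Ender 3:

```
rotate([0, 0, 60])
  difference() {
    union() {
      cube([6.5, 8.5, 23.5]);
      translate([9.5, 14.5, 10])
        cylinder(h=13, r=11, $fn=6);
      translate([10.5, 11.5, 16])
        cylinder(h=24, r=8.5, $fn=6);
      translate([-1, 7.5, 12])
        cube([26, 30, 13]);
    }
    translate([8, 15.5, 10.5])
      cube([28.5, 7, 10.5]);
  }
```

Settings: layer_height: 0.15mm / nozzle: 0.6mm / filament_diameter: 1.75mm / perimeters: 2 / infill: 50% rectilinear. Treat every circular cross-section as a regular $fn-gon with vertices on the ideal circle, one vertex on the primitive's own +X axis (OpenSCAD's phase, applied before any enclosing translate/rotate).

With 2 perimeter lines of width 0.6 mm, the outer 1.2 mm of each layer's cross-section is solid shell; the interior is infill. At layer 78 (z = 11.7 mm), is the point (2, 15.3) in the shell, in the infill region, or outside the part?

At z = 11.7 mm: the 6.5×8.5 cube contributes its full rectangle; the cylinder at (9.5, 14.5): section is a regular 6-gon, circumradius r=11; the cylinder at (10.5, 11.5) does not reach this height (z outside [16, 40]); the cube at (-1, 7.5) does not reach this height (z outside [12, 25]); Merging all regions: the regions partially overlap (shared area 12.41 mm²), so overlapping operands fuse into one piece — 1 connected region; the 28.5×7 cube at (8, 15.5) contributes its full rectangle; After the difference (first − rest): starting from that combined region, the 28.5×7 cube at (8, 15.5) partially overlaps it — only the 69.31 mm² overlap (of its 199.50 mm²) is removed, clipping the outline — 1 connected region; (whole slice rotated 60° about Z — lengths, areas and connectivity unchanged). Overall, the cross-section is a single solid region. Undo the 60° rotation: the query point maps to (14.250, 5.918) in the un-rotated model frame. The nearest boundary edge runs (15.00, 4.97)→(6.50, 4.97); distance from the point to it = 0.94 mm. The point is inside the cross-section, 0.94 mm from the nearest boundary — within the 1.2 mm shell band (2 × 0.6).

shell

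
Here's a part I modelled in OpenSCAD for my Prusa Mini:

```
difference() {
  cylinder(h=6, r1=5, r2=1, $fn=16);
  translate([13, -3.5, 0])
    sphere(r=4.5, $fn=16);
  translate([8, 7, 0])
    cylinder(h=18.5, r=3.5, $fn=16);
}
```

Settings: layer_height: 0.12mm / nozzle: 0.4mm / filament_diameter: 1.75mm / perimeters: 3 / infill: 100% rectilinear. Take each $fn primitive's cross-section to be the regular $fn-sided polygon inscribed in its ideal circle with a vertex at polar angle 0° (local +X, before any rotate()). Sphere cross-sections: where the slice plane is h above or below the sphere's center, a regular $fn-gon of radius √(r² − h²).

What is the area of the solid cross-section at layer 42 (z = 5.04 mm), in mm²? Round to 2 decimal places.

At z = 5.04 mm: the cone: at t=0.840 of its height the radius interpolates to r₁+(r₂−r₁)t = 1.640, giving a regular 16-gon of that circumradius (area = (16/2)·1.640²·sin(360°/16) = 8.23 mm²); the sphere at (13, -3.5) is absent (|z−center|=5.040 > r=4.5); the r=3.5 cylinder at (8, 7) gives a regular 16-gon of circumradius 3.5 (constant along its height) (area = (16/2)·3.500²·sin(360°/16) = 37.50 mm²); Taking the first minus the rest: starting from the cone (8.23 mm²), the r=3.5 cylinder at (8, 7) misses the remaining region (no effect) — area = 8.23 mm². Overall, the cross-section is a single solid region. Net area = 8.23 mm².

8.23 mm²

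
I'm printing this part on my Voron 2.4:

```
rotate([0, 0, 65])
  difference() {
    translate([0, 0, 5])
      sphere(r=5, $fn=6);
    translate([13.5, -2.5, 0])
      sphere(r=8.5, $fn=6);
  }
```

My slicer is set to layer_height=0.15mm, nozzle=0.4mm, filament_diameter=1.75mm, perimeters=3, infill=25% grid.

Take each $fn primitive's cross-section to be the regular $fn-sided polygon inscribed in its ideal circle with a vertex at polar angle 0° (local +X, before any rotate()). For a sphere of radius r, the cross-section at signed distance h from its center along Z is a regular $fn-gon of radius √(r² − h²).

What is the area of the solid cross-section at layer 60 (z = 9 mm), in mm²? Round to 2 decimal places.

23.38 mm²

At z = 9 mm: the r=5 sphere slices to a regular 6-gon of circumradius 3.000 (√(r²−h²) with h=4 from center) (area = (6/2)·3.000²·sin(360°/6) = 23.38 mm²); the sphere at (13.5, -2.5) is absent (|z−center|=9.000 > r=8.5); Subtracting the remaining from the first: none of the subtracted shapes is present at this height, so the r=5 sphere is unchanged — area = 23.38 mm²; (whole slice rotated 65° about Z — lengths, areas and connectivity unchanged). Overall, the cross-section is a single solid region. Net area = 23.38 mm².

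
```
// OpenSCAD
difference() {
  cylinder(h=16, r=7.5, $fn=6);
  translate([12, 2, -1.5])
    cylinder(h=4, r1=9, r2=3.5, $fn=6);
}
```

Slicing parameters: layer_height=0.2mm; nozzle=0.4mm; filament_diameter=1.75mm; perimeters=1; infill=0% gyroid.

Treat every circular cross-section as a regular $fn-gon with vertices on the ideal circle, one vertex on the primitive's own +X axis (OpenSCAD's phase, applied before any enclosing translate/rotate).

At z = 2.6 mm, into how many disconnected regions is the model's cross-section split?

At z = 2.6 mm: the r=7.5 cylinder gives a regular 6-gon of circumradius 7.5 (constant along its height); the cone at (12, 2) is not intersected at this z (z outside [-1.5, 2.5]); Taking the first minus the rest: none of the subtracted shapes is present at this height, so the r=7.5 cylinder is unchanged — 1 connected region. The result has 1 disconnected region.

1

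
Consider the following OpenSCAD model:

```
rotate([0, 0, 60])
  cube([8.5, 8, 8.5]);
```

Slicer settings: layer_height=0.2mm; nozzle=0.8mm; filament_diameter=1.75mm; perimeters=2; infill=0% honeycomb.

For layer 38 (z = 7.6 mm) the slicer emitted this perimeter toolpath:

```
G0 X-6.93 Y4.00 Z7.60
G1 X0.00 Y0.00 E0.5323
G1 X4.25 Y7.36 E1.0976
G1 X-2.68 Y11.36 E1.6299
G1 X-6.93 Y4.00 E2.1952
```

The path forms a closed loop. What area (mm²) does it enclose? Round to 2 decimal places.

Apply the shoelace formula to the sequence of (X, Y) vertices; enclosed area = 68.00 mm².

68.00 mm²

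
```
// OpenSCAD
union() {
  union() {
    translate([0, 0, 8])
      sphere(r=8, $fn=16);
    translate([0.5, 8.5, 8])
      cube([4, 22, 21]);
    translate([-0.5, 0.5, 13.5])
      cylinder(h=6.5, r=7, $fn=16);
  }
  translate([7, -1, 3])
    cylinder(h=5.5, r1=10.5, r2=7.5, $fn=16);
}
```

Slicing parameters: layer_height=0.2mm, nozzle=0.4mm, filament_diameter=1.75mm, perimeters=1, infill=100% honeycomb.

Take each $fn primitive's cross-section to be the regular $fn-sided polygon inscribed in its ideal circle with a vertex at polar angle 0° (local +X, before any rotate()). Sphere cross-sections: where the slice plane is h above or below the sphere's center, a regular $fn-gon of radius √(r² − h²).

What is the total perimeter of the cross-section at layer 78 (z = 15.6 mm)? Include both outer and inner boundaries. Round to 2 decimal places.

95.70 mm

At z = 15.6 mm: the sphere: section is a regular 16-gon, circumradius = √(r²−h²) = √(8²−7.6²) = 2.498 (perimeter = 2·16·2.498·sin(180°/16) = 15.59 mm); the 4×22 cube at (0.5, 8.5) contributes its full rectangle (perimeter 52.00 mm); the r=7 cylinder at (-0.5, 0.5) contributes a regular 16-gon of circumradius 7 (perimeter = 2·16·7.000·sin(180°/16) = 43.70 mm); Merging all regions: the regions partially overlap (shared area 19.10 mm²), so the edge portions inside another operand are dropped and the merged outline is re-measured after clipping — boundary = 95.70 mm; the cone at (7, -1) is not intersected at this z (z outside [3, 8.5]); Merging all regions: only that combined region is present, so the union is just that shape — boundary = 95.70 mm. Overall, the cross-section has 2 separate islands. Total boundary length (outer) = 95.70 mm.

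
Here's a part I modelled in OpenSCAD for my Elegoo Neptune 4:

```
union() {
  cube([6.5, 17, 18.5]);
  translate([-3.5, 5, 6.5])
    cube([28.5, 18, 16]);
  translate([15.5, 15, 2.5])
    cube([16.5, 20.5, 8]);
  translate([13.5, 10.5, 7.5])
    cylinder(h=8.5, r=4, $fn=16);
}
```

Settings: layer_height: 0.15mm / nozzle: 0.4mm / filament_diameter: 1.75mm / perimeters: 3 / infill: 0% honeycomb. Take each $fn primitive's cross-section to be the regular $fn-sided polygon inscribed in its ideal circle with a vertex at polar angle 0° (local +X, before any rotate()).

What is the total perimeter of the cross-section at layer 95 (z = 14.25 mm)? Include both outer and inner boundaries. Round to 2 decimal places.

At z = 14.25 mm: the cube is present — its section is the full 6.5×17 rectangle (perimeter 47.00 mm); the cube at (-3.5, 5) is present — its section is the full 28.5×18 rectangle (perimeter 93.00 mm); the cube at (15.5, 15) is absent (z outside [2.5, 10.5]); the r=4 cylinder at (13.5, 10.5) contributes a regular 16-gon of circumradius 4 (perimeter = 2·16·4.000·sin(180°/16) = 24.97 mm); Combining (union): the regions partially overlap (shared area 126.98 mm²), so the edge portions inside another operand are dropped and the merged outline is re-measured after clipping — boundary = 103.00 mm. Overall, the cross-section is a single solid region. Total boundary length (outer) = 103.00 mm.

103.00 mm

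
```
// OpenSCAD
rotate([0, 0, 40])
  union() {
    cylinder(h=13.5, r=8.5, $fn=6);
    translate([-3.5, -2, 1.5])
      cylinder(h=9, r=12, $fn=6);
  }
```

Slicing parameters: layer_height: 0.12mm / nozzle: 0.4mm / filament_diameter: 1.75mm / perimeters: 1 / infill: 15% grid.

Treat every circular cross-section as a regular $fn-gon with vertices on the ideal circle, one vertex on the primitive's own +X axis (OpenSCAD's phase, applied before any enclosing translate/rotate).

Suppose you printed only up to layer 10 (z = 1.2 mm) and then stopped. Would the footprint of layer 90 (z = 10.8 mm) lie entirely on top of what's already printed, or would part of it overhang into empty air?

entirely on top

Compare the two slices. At z = 1.2: the r=8.5 cylinder gives a regular 6-gon of circumradius 8.5 (constant along its height) (area = (6/2)·8.500²·sin(360°/6) = 187.71 mm²); the cylinder at (-3.5, -2) does not reach this height (z outside [1.5, 10.5]); Combining (union): only the r=8.5 cylinder is present, so the union is just that shape — area = 187.71 mm²; (whole slice rotated 40° about Z — lengths, areas and connectivity unchanged). At z = 10.8: the r=8.5 cylinder contributes a regular 6-gon of circumradius 8.5 (area = (6/2)·8.500²·sin(360°/6) = 187.71 mm²); the cylinder at (-3.5, -2) does not reach this height (z outside [1.5, 10.5]); Taking the union: only the r=8.5 cylinder is present, so the union is just that shape — area = 187.71 mm²; (whole slice rotated 40° about Z — lengths, areas and connectivity unchanged). Checking containment: the cross-section at z = 10.8 is a subset of the cross-section at z = 1.2.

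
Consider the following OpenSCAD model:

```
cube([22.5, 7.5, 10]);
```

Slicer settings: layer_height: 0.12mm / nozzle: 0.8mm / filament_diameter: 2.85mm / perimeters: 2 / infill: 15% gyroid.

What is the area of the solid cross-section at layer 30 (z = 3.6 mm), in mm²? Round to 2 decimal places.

At z = 3.6 mm: the 22.5×7.5 cube contributes its full rectangle (area 168.75 mm²). Overall, the cross-section is a single solid region. Net area = 168.75 mm².

168.75 mm²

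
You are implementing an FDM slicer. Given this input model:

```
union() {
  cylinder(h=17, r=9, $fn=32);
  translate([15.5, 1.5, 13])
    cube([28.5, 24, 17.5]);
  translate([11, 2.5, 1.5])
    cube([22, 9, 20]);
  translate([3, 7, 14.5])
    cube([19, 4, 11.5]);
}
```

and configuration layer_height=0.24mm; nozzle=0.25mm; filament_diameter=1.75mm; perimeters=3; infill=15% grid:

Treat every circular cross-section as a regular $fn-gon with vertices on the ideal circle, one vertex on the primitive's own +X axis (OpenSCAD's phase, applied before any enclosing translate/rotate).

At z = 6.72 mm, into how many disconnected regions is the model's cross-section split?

2

At z = 6.72 mm: the r=9 cylinder contributes a regular 32-gon of circumradius 9; the cube at (15.5, 1.5) does not reach this height (z outside [13, 30.5]); the 22×9 cube at (11, 2.5) contributes its full rectangle; the cube at (3, 7) is absent (z outside [14.5, 26]); Combining (union): the 2 present regions are separate (no shared area or edge), so areas and boundary lengths simply add and each stays a separate island — 2 connected regions. The result has 2 disconnected regions.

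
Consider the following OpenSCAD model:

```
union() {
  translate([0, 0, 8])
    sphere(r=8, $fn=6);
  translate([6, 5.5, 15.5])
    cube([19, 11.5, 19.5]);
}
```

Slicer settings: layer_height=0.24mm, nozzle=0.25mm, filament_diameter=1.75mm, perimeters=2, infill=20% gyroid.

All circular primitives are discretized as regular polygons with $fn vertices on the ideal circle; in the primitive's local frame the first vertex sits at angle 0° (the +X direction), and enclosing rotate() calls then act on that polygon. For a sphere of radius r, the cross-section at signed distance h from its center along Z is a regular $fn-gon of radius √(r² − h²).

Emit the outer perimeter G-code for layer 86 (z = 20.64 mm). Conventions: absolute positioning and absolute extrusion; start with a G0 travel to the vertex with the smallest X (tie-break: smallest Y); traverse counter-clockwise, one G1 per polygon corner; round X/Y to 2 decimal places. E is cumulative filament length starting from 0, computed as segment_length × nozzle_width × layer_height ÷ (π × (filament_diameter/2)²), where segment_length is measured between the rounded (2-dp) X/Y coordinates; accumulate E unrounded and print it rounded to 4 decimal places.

At z = 20.64 mm: the sphere is not intersected at this z (|z−center|=12.640 > r=8); the 19×11.5 cube at (6, 5.5) contributes its full rectangle; Taking the union: only the 19×11.5 cube at (6, 5.5) is present, so the union is just that shape — 1 connected region. The outline is a single polygon with 4 vertices. Extrusion per mm of travel: 0.25 × 0.24 / (π × 0.875²) = 0.024945. Accumulating E over each segment gives final E = 1.5217.

G0 X6.00 Y5.50 Z20.64
G1 X25.00 Y5.50 E0.4740
G1 X25.00 Y17.00 E0.7608
G1 X6.00 Y17.00 E1.2348
G1 X6.00 Y5.50 E1.5217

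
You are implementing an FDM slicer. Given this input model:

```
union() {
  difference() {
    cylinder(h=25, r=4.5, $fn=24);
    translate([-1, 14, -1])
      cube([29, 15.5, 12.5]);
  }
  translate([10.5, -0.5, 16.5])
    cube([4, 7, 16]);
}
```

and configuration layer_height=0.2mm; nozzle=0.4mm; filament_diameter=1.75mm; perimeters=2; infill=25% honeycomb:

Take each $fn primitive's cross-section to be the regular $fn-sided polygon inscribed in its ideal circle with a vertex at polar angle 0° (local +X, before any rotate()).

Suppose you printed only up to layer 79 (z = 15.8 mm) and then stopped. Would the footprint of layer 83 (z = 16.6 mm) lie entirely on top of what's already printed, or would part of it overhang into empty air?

part overhangs

Compare the two slices. At z = 15.8: the cylinder: section is a regular 24-gon, circumradius r=4.5 (area = (24/2)·4.500²·sin(360°/24) = 62.89 mm²); the cube at (-1, 14) is not intersected at this z (z outside [-1, 11.5]); After the difference (first − rest): none of the subtracted shapes is present at this height, so the r=4.5 cylinder is unchanged — area = 62.89 mm²; the cube at (10.5, -0.5) is absent (z outside [16.5, 32.5]); Combining (union): only that combined region is present, so the union is just that shape — area = 62.89 mm². At z = 16.6: the r=4.5 cylinder contributes a regular 24-gon of circumradius 4.5 (area = (24/2)·4.500²·sin(360°/24) = 62.89 mm²); the cube at (-1, 14) does not reach this height (z outside [-1, 11.5]); After the difference (first − rest): none of the subtracted shapes is present at this height, so the r=4.5 cylinder is unchanged — area = 62.89 mm²; the cube at (10.5, -0.5) is present — its section is the full 4×7 rectangle (area 28.00 mm²); Combining (union): the 2 present regions are separate (no shared area or edge), so areas and boundary lengths simply add and each stays a separate island — area = 90.89 mm². Checking containment: at z = 16.6 the cross-section extends beyond the z = 15.8 cross-section by about 28.00 mm².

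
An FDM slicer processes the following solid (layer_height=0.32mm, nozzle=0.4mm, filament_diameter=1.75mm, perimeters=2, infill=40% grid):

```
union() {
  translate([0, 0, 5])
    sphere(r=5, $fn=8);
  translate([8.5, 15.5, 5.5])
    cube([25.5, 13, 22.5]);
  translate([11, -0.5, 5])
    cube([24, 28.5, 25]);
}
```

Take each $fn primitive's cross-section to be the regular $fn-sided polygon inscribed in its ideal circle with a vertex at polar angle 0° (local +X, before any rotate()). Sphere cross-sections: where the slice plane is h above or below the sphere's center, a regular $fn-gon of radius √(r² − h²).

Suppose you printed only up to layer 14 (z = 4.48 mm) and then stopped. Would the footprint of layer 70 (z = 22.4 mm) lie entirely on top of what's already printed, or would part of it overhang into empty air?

part overhangs

Compare the two slices. At z = 4.48: the r=5 sphere slices to a regular 8-gon of circumradius 4.973 (√(r²−h²) with h=0.52 from center) (area = (8/2)·4.973²·sin(360°/8) = 69.95 mm²); the cube at (8.5, 15.5) does not reach this height (z outside [5.5, 28]); the cube at (11, -0.5) is not intersected at this z (z outside [5, 30]); Taking the union: only the r=5 sphere is present, so the union is just that shape — area = 69.95 mm². At z = 22.4: the sphere is absent (|z−center|=17.400 > r=5); the 25.5×13 cube at (8.5, 15.5) contributes its full rectangle (area 331.50 mm²); the cube at (11, -0.5) (footprint 24×28.5) is included at this height (area 684.00 mm²); Merging all regions: the regions partially overlap — summed areas 1015.50 mm² minus the doubly-counted overlap 287.50 mm² gives 728.00 mm² — area = 728.00 mm². Checking containment: at z = 22.4 the cross-section extends beyond the z = 4.48 cross-section by about 728.00 mm².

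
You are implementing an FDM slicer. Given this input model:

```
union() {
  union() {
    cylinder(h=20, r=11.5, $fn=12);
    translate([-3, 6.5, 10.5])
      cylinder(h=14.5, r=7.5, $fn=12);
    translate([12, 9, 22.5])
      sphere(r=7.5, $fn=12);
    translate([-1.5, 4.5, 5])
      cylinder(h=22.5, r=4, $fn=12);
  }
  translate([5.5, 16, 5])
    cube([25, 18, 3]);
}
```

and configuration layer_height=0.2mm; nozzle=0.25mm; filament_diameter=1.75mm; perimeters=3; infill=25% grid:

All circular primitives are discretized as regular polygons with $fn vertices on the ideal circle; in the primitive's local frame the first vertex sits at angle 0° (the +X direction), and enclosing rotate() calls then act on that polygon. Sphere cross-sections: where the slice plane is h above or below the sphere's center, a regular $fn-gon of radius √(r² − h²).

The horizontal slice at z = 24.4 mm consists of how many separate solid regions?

At z = 24.4 mm: the cylinder does not reach this height (z outside [0, 20]); the r=7.5 cylinder at (-3, 6.5) gives a regular 12-gon of circumradius 7.5 (constant along its height); the r=7.5 sphere at (12, 9) slices to a regular 12-gon of circumradius 7.255 (√(r²−h²) with h=1.9 from center); the cylinder at (-1.5, 4.5): section is a regular 12-gon, circumradius r=4; Combining (union): the regions partially overlap (shared area 48.00 mm²), so overlapping operands fuse into one piece — 2 connected regions; the cube at (5.5, 16) is absent (z outside [5, 8]); Combining (union): only that combined region is present, so the union is just that shape — 2 connected regions. The result has 2 disconnected regions.

2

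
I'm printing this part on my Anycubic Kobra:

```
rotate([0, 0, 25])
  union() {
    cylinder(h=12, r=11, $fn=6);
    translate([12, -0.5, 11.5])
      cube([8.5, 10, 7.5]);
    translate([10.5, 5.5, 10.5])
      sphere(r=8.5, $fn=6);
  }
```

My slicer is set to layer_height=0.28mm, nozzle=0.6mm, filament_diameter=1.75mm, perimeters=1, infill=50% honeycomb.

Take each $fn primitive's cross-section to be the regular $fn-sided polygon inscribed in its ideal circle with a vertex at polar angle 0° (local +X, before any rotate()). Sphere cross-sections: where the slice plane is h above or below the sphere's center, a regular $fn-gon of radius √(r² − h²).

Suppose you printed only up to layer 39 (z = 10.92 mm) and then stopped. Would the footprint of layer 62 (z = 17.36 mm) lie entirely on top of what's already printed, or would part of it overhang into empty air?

part overhangs

Compare the two slices. At z = 10.92: the r=11 cylinder gives a regular 6-gon of circumradius 11 (constant along its height) (area = (6/2)·11.000²·sin(360°/6) = 314.37 mm²); the cube at (12, -0.5) is absent (z outside [11.5, 19]); the r=8.5 sphere at (10.5, 5.5) contributes a regular 6-gon of circumradius √(8.5²−0.42²) = 8.490 (area = (6/2)·8.490²·sin(360°/6) = 187.25 mm²); Combining (union): the regions partially overlap — summed areas 501.62 mm² minus the doubly-counted overlap 54.82 mm² gives 446.80 mm² — area = 446.80 mm²; (rotated 25° about Z; rotation is an isometry so areas/perimeters/island counts are preserved). At z = 17.36: the cylinder is absent (z outside [0, 12]); the cube at (12, -0.5) (footprint 8.5×10) is included at this height (area 85.00 mm²); the r=8.5 sphere at (10.5, 5.5) slices to a regular 6-gon of circumradius 5.019 (√(r²−h²) with h=6.86 from center) (area = (6/2)·5.019²·sin(360°/6) = 65.45 mm²); Taking the union: the regions partially overlap — summed areas 150.45 mm² minus the doubly-counted overlap 19.30 mm² gives 131.15 mm² — area = 131.15 mm²; (whole slice rotated 25° about Z — lengths, areas and connectivity unchanged). Checking containment: at z = 17.36 the cross-section extends beyond the z = 10.92 cross-section by about 30.11 mm².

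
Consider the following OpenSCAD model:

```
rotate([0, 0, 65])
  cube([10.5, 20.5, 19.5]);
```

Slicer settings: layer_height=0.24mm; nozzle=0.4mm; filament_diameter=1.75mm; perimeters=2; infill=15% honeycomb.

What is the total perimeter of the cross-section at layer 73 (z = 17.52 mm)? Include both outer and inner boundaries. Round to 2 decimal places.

At z = 17.52 mm: the cube is present — its section is the full 10.5×20.5 rectangle (perimeter 62.00 mm); (whole slice rotated 65° about Z — lengths, areas and connectivity unchanged). Overall, the cross-section is a single solid region. Total boundary length (outer) = 62.00 mm.

62.00 mm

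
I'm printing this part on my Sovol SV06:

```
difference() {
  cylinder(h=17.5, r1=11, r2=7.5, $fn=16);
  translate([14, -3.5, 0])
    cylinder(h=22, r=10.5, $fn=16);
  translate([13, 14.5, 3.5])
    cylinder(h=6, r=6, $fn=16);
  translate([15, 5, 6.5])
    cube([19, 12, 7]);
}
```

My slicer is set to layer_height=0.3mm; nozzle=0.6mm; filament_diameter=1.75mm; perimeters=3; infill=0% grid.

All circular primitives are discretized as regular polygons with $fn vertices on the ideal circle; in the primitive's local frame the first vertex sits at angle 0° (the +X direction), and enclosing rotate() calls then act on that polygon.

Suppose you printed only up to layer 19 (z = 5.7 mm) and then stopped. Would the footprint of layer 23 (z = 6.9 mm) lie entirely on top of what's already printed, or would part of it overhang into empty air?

Compare the two slices. At z = 5.7: the cone: at t=0.326 of its height the radius interpolates to r₁+(r₂−r₁)t = 9.860, giving a regular 16-gon of that circumradius (area = (16/2)·9.860²·sin(360°/16) = 297.63 mm²); the cylinder at (14, -3.5): section is a regular 16-gon, circumradius r=10.5 (area = (16/2)·10.500²·sin(360°/16) = 337.53 mm²); the r=6 cylinder at (13, 14.5) contributes a regular 16-gon of circumradius 6 (area = (16/2)·6.000²·sin(360°/16) = 110.21 mm²); the cube at (15, 5) is absent (z outside [6.5, 13.5]); After the difference (first − rest): starting from the cone (297.63 mm²), the r=10.5 cylinder at (14, -3.5) partially overlaps it — only the 54.55 mm² overlap (of its 337.53 mm²) is removed, clipping the outline; the r=6 cylinder at (13, 14.5) misses the remaining region (no effect) — area = 243.08 mm². At z = 6.9: the cone: at t=0.394 of its height the radius interpolates to r₁+(r₂−r₁)t = 9.620, giving a regular 16-gon of that circumradius (area = (16/2)·9.620²·sin(360°/16) = 283.32 mm²); the r=10.5 cylinder at (14, -3.5) gives a regular 16-gon of circumradius 10.5 (constant along its height) (area = (16/2)·10.500²·sin(360°/16) = 337.53 mm²); the r=6 cylinder at (13, 14.5) gives a regular 16-gon of circumradius 6 (constant along its height) (area = (16/2)·6.000²·sin(360°/16) = 110.21 mm²); the cube at (15, 5) (footprint 19×12) is included at this height (area 228.00 mm²); Taking the first minus the rest: starting from the cone (283.32 mm²), the r=10.5 cylinder at (14, -3.5) partially overlaps it — only the 50.93 mm² overlap (of its 337.53 mm²) is removed, clipping the outline; the r=6 cylinder at (13, 14.5) misses the remaining region (no effect); the 19×12 cube at (15, 5) misses the remaining region (no effect) — area = 232.40 mm². Checking containment: the cross-section at z = 6.9 is a subset of the cross-section at z = 5.7.

entirely on top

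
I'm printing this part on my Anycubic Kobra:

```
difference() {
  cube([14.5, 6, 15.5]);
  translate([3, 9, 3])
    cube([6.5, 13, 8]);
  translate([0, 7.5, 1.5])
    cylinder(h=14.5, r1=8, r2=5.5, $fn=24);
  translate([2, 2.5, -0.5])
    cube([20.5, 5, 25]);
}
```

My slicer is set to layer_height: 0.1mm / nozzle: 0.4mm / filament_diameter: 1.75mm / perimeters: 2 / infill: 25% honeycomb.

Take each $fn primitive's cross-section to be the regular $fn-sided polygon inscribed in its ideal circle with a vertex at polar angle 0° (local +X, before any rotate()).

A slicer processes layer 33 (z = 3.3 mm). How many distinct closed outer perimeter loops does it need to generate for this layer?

At z = 3.3 mm: the cube (footprint 14.5×6) is included at this height; the cube at (3, 9) is present — its section is the full 6.5×13 rectangle; the cone at (0, 7.5) contributes a regular 24-gon of circumradius 7.690 (interpolated between r1=8 and r2=5.5 at t=0.124); the cube at (2, 2.5) is present — its section is the full 20.5×5 rectangle; After the difference (first − rest): starting from the 14.5×6 cube, the 6.5×13 cube at (3, 9) misses the remaining region (no effect); the cone at (0, 7.5) partially overlaps it — only the 34.39 mm² overlap (of its 183.65 mm²) is removed, clipping the outline; the 20.5×5 cube at (2, 2.5) partially overlaps it — only the 26.85 mm² overlap (of its 102.50 mm²) is removed, clipping the outline — 1 connected region. The result has 1 disconnected region.

1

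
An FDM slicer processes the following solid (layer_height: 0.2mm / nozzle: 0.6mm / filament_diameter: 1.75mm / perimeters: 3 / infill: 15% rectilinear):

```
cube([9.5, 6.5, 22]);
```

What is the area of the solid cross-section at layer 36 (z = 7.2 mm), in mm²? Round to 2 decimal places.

61.75 mm²

At z = 7.2 mm: the 9.5×6.5 cube contributes its full rectangle (area 61.75 mm²). Overall, the cross-section is a single solid region. Net area = 61.75 mm².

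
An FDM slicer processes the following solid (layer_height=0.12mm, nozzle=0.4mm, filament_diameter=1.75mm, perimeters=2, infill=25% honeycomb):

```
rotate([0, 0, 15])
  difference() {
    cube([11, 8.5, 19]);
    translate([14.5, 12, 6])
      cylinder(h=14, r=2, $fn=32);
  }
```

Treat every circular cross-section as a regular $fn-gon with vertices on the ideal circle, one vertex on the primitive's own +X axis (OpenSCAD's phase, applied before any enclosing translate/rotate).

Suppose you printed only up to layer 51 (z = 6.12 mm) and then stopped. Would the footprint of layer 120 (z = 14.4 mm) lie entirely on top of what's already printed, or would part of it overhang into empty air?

entirely on top

Compare the two slices. At z = 6.12: the cube (footprint 11×8.5) is included at this height (area 93.50 mm²); the r=2 cylinder at (14.5, 12) contributes a regular 32-gon of circumradius 2 (area = (32/2)·2.000²·sin(360°/32) = 12.49 mm²); After the difference (first − rest): starting from the 11×8.5 cube (93.50 mm²), the r=2 cylinder at (14.5, 12) misses the remaining region (no effect) — area = 93.50 mm²; (rotated 15° about Z; rotation is an isometry so areas/perimeters/island counts are preserved). At z = 14.4: the 11×8.5 cube contributes its full rectangle (area 93.50 mm²); the r=2 cylinder at (14.5, 12) contributes a regular 32-gon of circumradius 2 (area = (32/2)·2.000²·sin(360°/32) = 12.49 mm²); Taking the first minus the rest: starting from the 11×8.5 cube (93.50 mm²), the r=2 cylinder at (14.5, 12) misses the remaining region (no effect) — area = 93.50 mm²; (rotated 15° about Z; rotation is an isometry so areas/perimeters/island counts are preserved). Checking containment: the cross-section at z = 14.4 is a subset of the cross-section at z = 6.12.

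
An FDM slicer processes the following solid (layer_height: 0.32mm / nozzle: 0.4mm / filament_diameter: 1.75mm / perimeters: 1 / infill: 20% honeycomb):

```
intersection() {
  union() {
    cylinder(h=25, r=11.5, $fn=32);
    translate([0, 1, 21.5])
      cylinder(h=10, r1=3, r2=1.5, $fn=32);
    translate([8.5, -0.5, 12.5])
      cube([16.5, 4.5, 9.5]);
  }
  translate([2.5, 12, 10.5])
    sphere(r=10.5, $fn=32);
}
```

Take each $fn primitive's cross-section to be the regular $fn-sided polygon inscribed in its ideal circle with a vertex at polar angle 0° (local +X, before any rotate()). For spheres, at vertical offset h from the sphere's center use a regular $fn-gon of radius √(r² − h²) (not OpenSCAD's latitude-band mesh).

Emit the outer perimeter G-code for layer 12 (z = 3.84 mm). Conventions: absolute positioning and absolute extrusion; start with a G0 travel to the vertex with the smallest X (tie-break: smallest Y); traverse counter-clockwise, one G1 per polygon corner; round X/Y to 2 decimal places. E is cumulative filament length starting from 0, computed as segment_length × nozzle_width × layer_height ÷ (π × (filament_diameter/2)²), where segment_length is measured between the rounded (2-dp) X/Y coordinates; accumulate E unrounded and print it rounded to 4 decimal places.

At z = 3.84 mm: the r=11.5 cylinder gives a regular 32-gon of circumradius 11.5 (constant along its height); the cone at (0, 1) is not intersected at this z (z outside [21.5, 31.5]); the cube at (8.5, -0.5) is absent (z outside [12.5, 22]); Combining (union): only the r=11.5 cylinder is present, so the union is just that shape — 1 connected region; the r=10.5 sphere at (2.5, 12) slices to a regular 32-gon of circumradius 8.118 (√(r²−h²) with h=6.66 from center); Taking the intersection: the r=10.5 sphere at (2.5, 12) partially overlaps the result so far; clipping to the common part keeps 75.39 mm² — 1 connected region. The outline is a single polygon with 20 vertices. Extrusion per mm of travel: 0.4 × 0.32 / (π × 0.875²) = 0.053216. Accumulating E over each segment gives final E = 1.8212.

G0 X-5.37 Y10.11 Z3.84
G1 X-5.00 Y8.89 E0.0678
G1 X-4.25 Y7.49 E0.1524
G1 X-3.24 Y6.26 E0.2371
G1 X-2.01 Y5.25 E0.3218
G1 X-0.61 Y4.50 E0.4063
G1 X0.92 Y4.04 E0.4913
G1 X2.50 Y3.88 E0.5758
G1 X4.08 Y4.04 E0.6603
G1 X5.61 Y4.50 E0.7453
G1 X7.01 Y5.25 E0.8299
G1 X8.24 Y6.26 E0.9146
G1 X8.95 Y7.13 E0.9743
G1 X8.13 Y8.13 E1.0431
G1 X6.39 Y9.56 E1.1630
G1 X4.40 Y10.62 E1.2830
G1 X2.24 Y11.28 E1.4032
G1 X0.00 Y11.50 E1.5229
G1 X-2.24 Y11.28 E1.6427
G1 X-4.40 Y10.62 E1.7629
G1 X-5.37 Y10.11 E1.8212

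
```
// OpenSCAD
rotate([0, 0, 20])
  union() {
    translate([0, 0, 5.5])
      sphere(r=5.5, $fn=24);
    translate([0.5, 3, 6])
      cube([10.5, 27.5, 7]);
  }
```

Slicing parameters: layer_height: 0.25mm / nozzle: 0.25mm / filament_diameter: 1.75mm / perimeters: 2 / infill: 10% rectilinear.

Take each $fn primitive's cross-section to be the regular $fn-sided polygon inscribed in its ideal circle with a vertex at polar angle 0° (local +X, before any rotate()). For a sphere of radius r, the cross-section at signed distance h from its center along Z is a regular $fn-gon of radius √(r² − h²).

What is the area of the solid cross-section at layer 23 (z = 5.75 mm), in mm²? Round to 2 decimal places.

93.76 mm²

At z = 5.75 mm: the r=5.5 sphere slices to a regular 24-gon of circumradius 5.494 (√(r²−h²) with h=0.25 from center) (area = (24/2)·5.494²·sin(360°/24) = 93.76 mm²); the cube at (0.5, 3) does not reach this height (z outside [6, 13]); Merging all regions: only the r=5.5 sphere is present, so the union is just that shape — area = 93.76 mm²; (rotated 20° about Z; rotation is an isometry so areas/perimeters/island counts are preserved). Overall, the cross-section is a single solid region. Net area = 93.76 mm².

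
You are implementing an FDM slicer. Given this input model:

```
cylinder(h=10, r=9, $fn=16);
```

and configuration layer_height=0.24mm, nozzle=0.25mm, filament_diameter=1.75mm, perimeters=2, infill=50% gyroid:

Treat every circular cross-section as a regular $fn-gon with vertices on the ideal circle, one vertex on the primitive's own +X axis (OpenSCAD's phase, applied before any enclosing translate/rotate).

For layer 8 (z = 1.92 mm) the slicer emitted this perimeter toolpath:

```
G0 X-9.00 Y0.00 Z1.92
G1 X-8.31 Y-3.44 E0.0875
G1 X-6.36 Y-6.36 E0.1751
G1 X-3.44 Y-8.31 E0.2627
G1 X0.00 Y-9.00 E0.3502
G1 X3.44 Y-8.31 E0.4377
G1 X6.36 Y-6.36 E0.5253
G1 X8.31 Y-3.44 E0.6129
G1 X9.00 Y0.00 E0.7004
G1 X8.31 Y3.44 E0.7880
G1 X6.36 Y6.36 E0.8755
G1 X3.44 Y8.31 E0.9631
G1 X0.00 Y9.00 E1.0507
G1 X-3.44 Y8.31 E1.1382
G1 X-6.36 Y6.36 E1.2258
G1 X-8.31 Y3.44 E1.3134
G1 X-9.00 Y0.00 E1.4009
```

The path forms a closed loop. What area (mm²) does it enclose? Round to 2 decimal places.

Apply the shoelace formula to the sequence of (X, Y) vertices; enclosed area = 247.73 mm².

247.73 mm²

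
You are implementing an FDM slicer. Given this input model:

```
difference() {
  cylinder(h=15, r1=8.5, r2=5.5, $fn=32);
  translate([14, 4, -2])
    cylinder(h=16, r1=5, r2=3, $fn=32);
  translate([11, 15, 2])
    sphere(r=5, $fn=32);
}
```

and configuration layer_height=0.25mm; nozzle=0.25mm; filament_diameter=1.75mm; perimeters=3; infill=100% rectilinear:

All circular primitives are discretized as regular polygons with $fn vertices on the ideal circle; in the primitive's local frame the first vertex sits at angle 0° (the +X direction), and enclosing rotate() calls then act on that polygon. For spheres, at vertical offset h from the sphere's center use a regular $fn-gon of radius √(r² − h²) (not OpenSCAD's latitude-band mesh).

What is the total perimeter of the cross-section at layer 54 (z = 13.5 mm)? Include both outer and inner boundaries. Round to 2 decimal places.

36.38 mm

At z = 13.5 mm: the cone (r1=8.5→r2=5.5) has section circumradius 5.800 here — a regular 32-gon (perimeter = 2·32·5.800·sin(180°/32) = 36.38 mm); the cone at (14, 4) (r1=5→r2=3) has section circumradius 3.062 here — a regular 32-gon (perimeter = 2·32·3.062·sin(180°/32) = 19.21 mm); the sphere at (11, 15) is absent (|z−center|=11.500 > r=5); Subtracting the remaining from the first: starting from the cone, the cone at (14, 4) misses the remaining region (no effect) — boundary = 36.38 mm. Overall, the cross-section is a single solid region. Total boundary length (outer) = 36.38 mm.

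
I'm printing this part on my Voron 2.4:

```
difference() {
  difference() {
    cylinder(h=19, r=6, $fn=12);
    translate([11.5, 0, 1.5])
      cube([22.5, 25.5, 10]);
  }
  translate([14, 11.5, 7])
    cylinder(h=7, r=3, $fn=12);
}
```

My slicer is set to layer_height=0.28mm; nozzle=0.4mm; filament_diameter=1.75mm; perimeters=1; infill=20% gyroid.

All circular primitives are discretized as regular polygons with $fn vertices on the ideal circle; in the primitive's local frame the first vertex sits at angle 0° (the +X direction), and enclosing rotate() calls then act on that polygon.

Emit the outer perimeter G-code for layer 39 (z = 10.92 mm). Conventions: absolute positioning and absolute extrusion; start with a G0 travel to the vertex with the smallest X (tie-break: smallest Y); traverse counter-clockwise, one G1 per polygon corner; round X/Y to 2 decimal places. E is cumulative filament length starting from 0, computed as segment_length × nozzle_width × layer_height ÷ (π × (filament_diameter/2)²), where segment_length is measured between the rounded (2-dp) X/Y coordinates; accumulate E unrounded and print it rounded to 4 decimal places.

G0 X-6.00 Y0.00 Z10.92
G1 X-5.20 Y-3.00 E0.1446
G1 X-3.00 Y-5.20 E0.2894
G1 X0.00 Y-6.00 E0.4340
G1 X3.00 Y-5.20 E0.5786
G1 X5.20 Y-3.00 E0.7235
G1 X6.00 Y0.00 E0.8680
G1 X5.20 Y3.00 E1.0126
G1 X3.00 Y5.20 E1.1575
G1 X0.00 Y6.00 E1.3021
G1 X-3.00 Y5.20 E1.4466
G1 X-5.20 Y3.00 E1.5915
G1 X-6.00 Y0.00 E1.7361

At z = 10.92 mm: the cylinder: section is a regular 12-gon, circumradius r=6; the 22.5×25.5 cube at (11.5, 0) contributes its full rectangle; Subtracting the remaining from the first: starting from the r=6 cylinder, the 22.5×25.5 cube at (11.5, 0) misses the remaining region (no effect) — 1 connected region; the cylinder at (14, 11.5): section is a regular 12-gon, circumradius r=3; Taking the first minus the rest: starting from that combined region, the r=3 cylinder at (14, 11.5) misses the remaining region (no effect) — 1 connected region. The outline is a single polygon with 12 vertices. Extrusion per mm of travel: 0.4 × 0.28 / (π × 0.875²) = 0.046564. Accumulating E over each segment gives final E = 1.7361.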